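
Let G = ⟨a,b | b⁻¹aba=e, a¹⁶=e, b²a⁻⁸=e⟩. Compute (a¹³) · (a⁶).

Compute (a¹³) · (a⁶) by multiplying left to right and reducing via the relations at each step:
  (a¹³) · a⁶ = a³

Answer: a³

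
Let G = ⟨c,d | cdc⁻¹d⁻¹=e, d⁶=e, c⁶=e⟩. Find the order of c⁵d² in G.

Compute successive powers until reaching e:
  (c⁵d²)¹ = c⁵d², (c⁵d²)² = c⁴d⁴, (c⁵d²)³ = c³, (c⁵d²)⁴ = c²d², (c⁵d²)⁵ = cd⁴, (c⁵d²)⁶ = e.
The smallest positive k with (c⁵d²)ᵏ = e is 6.

Answer: 6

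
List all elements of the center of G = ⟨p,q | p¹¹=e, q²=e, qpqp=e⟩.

An element z ∈ Z(G) iff z commutes with every generator.
For example e is central: e·p = p = p·e; e·q = q = q·e.
Whereas p ∉ Z(G) since p·q = pq ≠ p¹⁰q = q·p.
Checking each of the 22 elements this way gives Z(G) = {e}, of order 1.

Answer: {e}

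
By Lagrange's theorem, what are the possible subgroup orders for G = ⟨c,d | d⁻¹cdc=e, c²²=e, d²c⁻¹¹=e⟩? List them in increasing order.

|G| = 44 = 2² · 11. By Lagrange's theorem the order of any subgroup divides 44; the divisors of 44 are 1, 2, 4, 11, 22, 44.

Answer: 1, 2, 4, 11, 22, 44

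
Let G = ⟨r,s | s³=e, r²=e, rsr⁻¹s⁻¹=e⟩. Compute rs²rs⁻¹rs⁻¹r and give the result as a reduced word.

Multiply left to right, reducing at each step:
  r · s² = rs²
  (rs²) · r = s²
  (s²) · s⁻¹ = s
  s · r = rs
  (rs) · s⁻¹ = r
  r · r = e

Answer: e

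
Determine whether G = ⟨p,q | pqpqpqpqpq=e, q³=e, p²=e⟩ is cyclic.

Every cyclic group is abelian. But p·q = pq while q·p = qp, so p·q ≠ q·p and G is not abelian. Hence G is not cyclic.

Answer: No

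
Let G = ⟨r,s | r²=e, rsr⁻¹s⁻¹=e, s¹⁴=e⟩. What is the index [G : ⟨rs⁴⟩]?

First find ord(rs⁴) by computing successive powers:
  (rs⁴)¹ = rs⁴, (rs⁴)² = s⁸, (rs⁴)³ = rs¹², (rs⁴)⁴ = s², (rs⁴)⁵ = rs⁶, (rs⁴)⁶ = s¹⁰, (rs⁴)⁷ = r, (rs⁴)⁸ = s⁴, (rs⁴)⁹ = rs⁸, (rs⁴)¹⁰ = s¹², (rs⁴)¹¹ = rs², (rs⁴)¹² = s⁶, (rs⁴)¹³ = rs¹⁰, (rs⁴)¹⁴ = e.
So |⟨rs⁴⟩| = ord(rs⁴) = 14. With |G| = 28, by Lagrange [G : ⟨rs⁴⟩] = 28/14 = 2.

Answer: 2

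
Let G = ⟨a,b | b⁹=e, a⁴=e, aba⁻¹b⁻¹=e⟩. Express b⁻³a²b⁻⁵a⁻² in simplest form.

Multiply left to right, reducing at each step:
  (b⁶) · a² = a²b⁶
  (a²b⁶) · b⁻⁵ = a²b
  (a²b) · a⁻² = b

Answer: b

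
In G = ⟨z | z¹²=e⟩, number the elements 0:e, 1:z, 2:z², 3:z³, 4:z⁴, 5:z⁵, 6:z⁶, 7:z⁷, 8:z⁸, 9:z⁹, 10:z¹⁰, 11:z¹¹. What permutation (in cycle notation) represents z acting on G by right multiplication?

(0 1 2 3 4 5 6 7 8 9 10 11)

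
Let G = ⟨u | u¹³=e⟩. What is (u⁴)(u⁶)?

Compute (u⁴) · (u⁶) by multiplying left to right and reducing via the relations at each step:
  (u⁴) · u⁶ = u¹⁰

Answer: u¹⁰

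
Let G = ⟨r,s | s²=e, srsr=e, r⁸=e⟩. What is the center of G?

An element z ∈ Z(G) iff z commutes with every generator.
For example r⁴ is central: (r⁴)·r = r⁵ = r·(r⁴); (r⁴)·s = r⁴s = s·(r⁴).
Whereas r ∉ Z(G) since r·s = rs ≠ r⁷s = s·r.
Checking each of the 16 elements this way gives Z(G) = {e, r⁴}, of order 2.

Answer: {e, r⁴}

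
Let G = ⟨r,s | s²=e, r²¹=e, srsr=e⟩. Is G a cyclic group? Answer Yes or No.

Every cyclic group is abelian. But r·s = rs while s·r = r²⁰s, so r·s ≠ s·r and G is not abelian. Hence G is not cyclic.

Answer: No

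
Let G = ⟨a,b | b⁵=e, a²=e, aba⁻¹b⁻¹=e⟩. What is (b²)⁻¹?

The order of (b²) is 5 (smallest k with (b²)ᵏ = e), so (b²)⁻¹ = (b²)⁴ = b³.
Check: (b²) · (b³) → (b²) · b³ = e, giving e as required.

Answer: b³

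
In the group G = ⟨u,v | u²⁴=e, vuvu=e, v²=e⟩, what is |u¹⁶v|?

Compute successive powers until reaching e:
  (u¹⁶v)¹ = u¹⁶v, (u¹⁶v)² = e.
The smallest positive k with (u¹⁶v)ᵏ = e is 2.

Answer: 2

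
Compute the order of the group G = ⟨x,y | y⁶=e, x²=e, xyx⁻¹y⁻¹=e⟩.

Enumerate words in the generators, reducing via the relations: the distinct elements are
  {e, x, y, xy, y², y³, y⁴, y⁵, xy², xy³, xy⁴, xy⁵}.
No further products give new elements, so |G| = 12.

Answer: 12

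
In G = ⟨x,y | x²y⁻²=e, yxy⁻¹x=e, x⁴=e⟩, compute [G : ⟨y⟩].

First find ord(y) by computing successive powers:
  y¹ = y, y² = x², y³ = y⁻¹, y⁴ = e.
So |⟨y⟩| = ord(y) = 4. With |G| = 8, by Lagrange [G : ⟨y⟩] = 8/4 = 2.

Answer: 2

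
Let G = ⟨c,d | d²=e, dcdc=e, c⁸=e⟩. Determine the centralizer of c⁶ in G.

⟨c⁶⟩ ⊆ C_G(c⁶) since powers of c⁶ commute with c⁶; so |C_G(c⁶)| ≥ |⟨c⁶⟩| = 4.
By orbit–stabilizer, |C_G(c⁶)| = |G| / |conj. class of c⁶| = 16 / 2 = 8.
The 8 elements commuting with c⁶ are {e, c, c², c³, c⁴, c⁵, c⁶, c⁷}.

Answer: {e, c, c², c³, c⁴, c⁵, c⁶, c⁷}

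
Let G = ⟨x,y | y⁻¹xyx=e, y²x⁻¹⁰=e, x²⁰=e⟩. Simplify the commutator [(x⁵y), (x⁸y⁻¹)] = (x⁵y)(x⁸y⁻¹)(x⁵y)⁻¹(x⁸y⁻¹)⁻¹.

[(x⁵y), (x⁸y⁻¹)] = (x⁵y)·(x⁸y⁻¹)·(x⁵y)⁻¹·(x⁸y⁻¹)⁻¹.
  (x⁵y) · (x⁸y⁻¹) = x¹⁷
  (x¹⁷) · (x⁵y⁻¹) = x²y⁻¹
  (x²y⁻¹) · (x⁸y) = x¹⁴

Answer: x¹⁴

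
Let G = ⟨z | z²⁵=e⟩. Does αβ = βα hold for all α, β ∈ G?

G has a single generator, so G is cyclic and hence abelian.

Answer: Yes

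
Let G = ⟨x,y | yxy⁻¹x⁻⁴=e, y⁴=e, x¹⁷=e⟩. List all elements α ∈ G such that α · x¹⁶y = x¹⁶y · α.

⟨x¹⁶y⟩ ⊆ C_G(x¹⁶y) since powers of x¹⁶y commute with x¹⁶y; so |C_G(x¹⁶y)| ≥ |⟨x¹⁶y⟩| = 4.
By orbit–stabilizer, |C_G(x¹⁶y)| = |G| / |conj. class of x¹⁶y| = 68 / 17 = 4.
The 4 elements commuting with x¹⁶y are {e, x¹²y², x¹⁶y, x¹³y³}.

Answer: {e, x¹²y², x¹⁶y, x¹³y³}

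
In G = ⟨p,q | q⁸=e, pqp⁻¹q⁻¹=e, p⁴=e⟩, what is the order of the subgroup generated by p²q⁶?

|⟨p²q⁶⟩| equals the order of p²q⁶. Compute successive powers until reaching e:
  (p²q⁶)¹ = p²q⁶, (p²q⁶)² = q⁴, (p²q⁶)³ = p²q², (p²q⁶)⁴ = e.
The smallest positive k with (p²q⁶)ᵏ = e is 4, so |⟨p²q⁶⟩| = 4.

Answer: 4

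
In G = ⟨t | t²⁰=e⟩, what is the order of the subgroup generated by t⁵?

|⟨t⁵⟩| equals the order of t⁵. Compute successive powers until reaching e:
  (t⁵)¹ = t⁵, (t⁵)² = t¹⁰, (t⁵)³ = t¹⁵, (t⁵)⁴ = e.
The smallest positive k with (t⁵)ᵏ = e is 4, so |⟨t⁵⟩| = 4.

Answer: 4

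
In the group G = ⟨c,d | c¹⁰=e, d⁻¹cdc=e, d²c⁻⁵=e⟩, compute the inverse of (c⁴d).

The order of (c⁴d) is 4 (smallest k with (c⁴d)ᵏ = e), so (c⁴d)⁻¹ = (c⁴d)³ = c⁴d⁻¹.
Check: (c⁴d) · (c⁴d⁻¹) → (c⁴d) · c⁴ = d;   d · d⁻¹ = e, giving e as required.

Answer: c⁴d⁻¹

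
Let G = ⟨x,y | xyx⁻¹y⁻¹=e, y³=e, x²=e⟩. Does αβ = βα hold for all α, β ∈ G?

Each pair of generators commutes: x·y = xy = y·x. Since the generators pairwise commute, every element of G commutes with every other, so G is abelian.

Answer: Yes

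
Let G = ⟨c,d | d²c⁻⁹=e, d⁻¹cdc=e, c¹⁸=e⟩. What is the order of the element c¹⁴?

Compute successive powers until reaching e:
  (c¹⁴)¹ = c¹⁴, (c¹⁴)² = c¹⁰, (c¹⁴)³ = c⁶, (c¹⁴)⁴ = c², (c¹⁴)⁵ = c¹⁶, (c¹⁴)⁶ = c¹², (c¹⁴)⁷ = c⁸, (c¹⁴)⁸ = c⁴, (c¹⁴)⁹ = e.
The smallest positive k with (c¹⁴)ᵏ = e is 9.

Answer: 9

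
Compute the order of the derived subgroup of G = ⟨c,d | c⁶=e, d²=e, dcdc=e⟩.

G' = [G, G] is generated by all commutators. The generator-pair commutators are: [c, d] = c².
The subgroup they normally generate is {e, c², c⁴}, of order 3.
Check: |G/G'| = 12/3 = 4 is the order of the abelianisation.

Answer: 3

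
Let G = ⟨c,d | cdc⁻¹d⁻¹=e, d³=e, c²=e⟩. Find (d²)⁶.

Compute successive powers of (d²), reducing at each step:
  (d²)²: (d²) · d² = d
  (d²)³: d · d² = e
  (d²)⁴: e · d² = d²
  (d²)⁵: (d²) · d² = d
  (d²)⁶: d · d² = e

Answer: e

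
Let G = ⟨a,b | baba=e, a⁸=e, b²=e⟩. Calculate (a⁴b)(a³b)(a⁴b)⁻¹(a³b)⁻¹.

[(a⁴b), (a³b)] = (a⁴b)·(a³b)·(a⁴b)⁻¹·(a³b)⁻¹.
  (a⁴b) · (a³b) = a
  a · (a⁴b) = a⁵b
  (a⁵b) · (a³b) = a²

Answer: a²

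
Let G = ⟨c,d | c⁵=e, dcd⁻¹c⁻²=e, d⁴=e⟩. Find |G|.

Enumerate words in the generators, reducing via the relations: the distinct elements are
  {c, d, e, cd, c², c³, c⁴, d², d³, cd², cd³, c²d, c³d, c⁴d, c²d², c²d³, c³d², c³d³, c⁴d², c⁴d³}.
No further products give new elements, so |G| = 20.

Answer: 20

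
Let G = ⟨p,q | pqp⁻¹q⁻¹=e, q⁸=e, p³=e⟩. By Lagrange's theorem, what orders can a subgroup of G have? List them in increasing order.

|G| = 24 = 2³ · 3. By Lagrange's theorem the order of any subgroup divides 24; the divisors of 24 are 1, 2, 3, 4, 6, 8, 12, 24.

Answer: 1, 2, 3, 4, 6, 8, 12, 24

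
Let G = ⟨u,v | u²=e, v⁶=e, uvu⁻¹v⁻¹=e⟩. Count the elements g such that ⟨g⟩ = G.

⟨g⟩ = G would require ord(g) = |G| = 12, but the maximum element order in G is 6 < 12. So G is not cyclic and no single element generates it: the count is 0.

Answer: 0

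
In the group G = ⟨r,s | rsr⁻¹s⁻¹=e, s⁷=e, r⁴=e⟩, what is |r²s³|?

Compute successive powers until reaching e:
  (r²s³)¹ = r²s³, (r²s³)² = s⁶, (r²s³)³ = r²s², (r²s³)⁴ = s⁵, (r²s³)⁵ = r²s, (r²s³)⁶ = s⁴, (r²s³)⁷ = r², (r²s³)⁸ = s³, (r²s³)⁹ = r²s⁶, (r²s³)¹⁰ = s², (r²s³)¹¹ = r²s⁵, (r²s³)¹² = s, (r²s³)¹³ = r²s⁴, (r²s³)¹⁴ = e.
The smallest positive k with (r²s³)ᵏ = e is 14.

Answer: 14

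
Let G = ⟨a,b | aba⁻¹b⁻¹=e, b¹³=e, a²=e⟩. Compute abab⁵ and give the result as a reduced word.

Multiply left to right, reducing at each step:
  a · b = ab
  (ab) · a = b
  b · b⁵ = b⁶

Answer: b⁶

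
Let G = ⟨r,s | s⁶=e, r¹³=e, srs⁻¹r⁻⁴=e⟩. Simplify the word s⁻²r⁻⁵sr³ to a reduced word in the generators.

Multiply left to right, reducing at each step:
  (s⁴) · r⁻⁵ = r⁷s⁴
  (r⁷s⁴) · s = r⁷s⁵
  (r⁷s⁵) · r³ = r¹¹s⁵

Answer: r¹¹s⁵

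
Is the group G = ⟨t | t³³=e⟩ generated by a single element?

|G| = 33. The element t has order 33 (its powers give 33 distinct elements), so ⟨t⟩ = G and G is cyclic.

Answer: Yes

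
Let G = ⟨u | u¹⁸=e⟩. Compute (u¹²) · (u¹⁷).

Compute (u¹²) · (u¹⁷) by multiplying left to right and reducing via the relations at each step:
  (u¹²) · u¹⁷ = u¹¹

Answer: u¹¹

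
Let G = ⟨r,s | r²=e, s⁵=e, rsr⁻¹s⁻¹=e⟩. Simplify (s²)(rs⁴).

Compute (s²) · (rs⁴) by multiplying left to right and reducing via the relations at each step:
  (s²) · r = rs²
  (rs²) · s⁴ = rs

Answer: rs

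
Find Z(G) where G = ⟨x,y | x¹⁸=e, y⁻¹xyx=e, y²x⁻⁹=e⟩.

An element z ∈ Z(G) iff z commutes with every generator.
For example x⁹ is central: (x⁹)·x = x¹⁰ = x·(x⁹); (x⁹)·y = y⁻¹ = y·(x⁹).
Whereas x ∉ Z(G) since x·y = xy ≠ x⁸y⁻¹ = y·x.
Checking each of the 36 elements this way gives Z(G) = {e, x⁹}, of order 2.

Answer: {e, x⁹}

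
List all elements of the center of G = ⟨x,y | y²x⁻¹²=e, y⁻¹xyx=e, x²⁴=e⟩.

An element z ∈ Z(G) iff z commutes with every generator.
For example x¹² is central: (x¹²)·x = x¹³ = x·(x¹²); (x¹²)·y = y⁻¹ = y·(x¹²).
Whereas x ∉ Z(G) since x·y = xy ≠ x¹¹y⁻¹ = y·x.
Checking each of the 48 elements this way gives Z(G) = {e, x¹²}, of order 2.

Answer: {e, x¹²}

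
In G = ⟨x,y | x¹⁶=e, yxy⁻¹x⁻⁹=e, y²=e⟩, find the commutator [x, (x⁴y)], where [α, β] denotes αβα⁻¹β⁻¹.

[x, (x⁴y)] = x·(x⁴y)·x⁻¹·(x⁴y)⁻¹.
  x · (x⁴y) = x⁵y
  (x⁵y) · (x¹⁵) = x¹²y
  (x¹²y) · (x¹²y) = x⁸

Answer: x⁸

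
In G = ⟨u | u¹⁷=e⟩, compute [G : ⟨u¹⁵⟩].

First find ord(u¹⁵) by computing successive powers:
  (u¹⁵)¹ = u¹⁵, (u¹⁵)² = u¹³, (u¹⁵)³ = u¹¹, (u¹⁵)⁴ = u⁹, (u¹⁵)⁵ = u⁷, (u¹⁵)⁶ = u⁵, (u¹⁵)⁷ = u³, (u¹⁵)⁸ = u, (u¹⁵)⁹ = u¹⁶, (u¹⁵)¹⁰ = u¹⁴, (u¹⁵)¹¹ = u¹², (u¹⁵)¹² = u¹⁰, (u¹⁵)¹³ = u⁸, (u¹⁵)¹⁴ = u⁶, (u¹⁵)¹⁵ = u⁴, (u¹⁵)¹⁶ = u², (u¹⁵)¹⁷ = e.
So |⟨u¹⁵⟩| = ord(u¹⁵) = 17. With |G| = 17, by Lagrange [G : ⟨u¹⁵⟩] = 17/17 = 1.

Answer: 1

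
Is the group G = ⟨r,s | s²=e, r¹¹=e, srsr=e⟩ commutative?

r·s = rs but s·r = r¹⁰s, so r·s ≠ s·r and G is not abelian.

Answer: No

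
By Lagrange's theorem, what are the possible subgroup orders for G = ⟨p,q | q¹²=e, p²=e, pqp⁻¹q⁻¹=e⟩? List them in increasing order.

|G| = 24 = 2³ · 3. By Lagrange's theorem the order of any subgroup divides 24; the divisors of 24 are 1, 2, 3, 4, 6, 8, 12, 24.

Answer: 1, 2, 3, 4, 6, 8, 12, 24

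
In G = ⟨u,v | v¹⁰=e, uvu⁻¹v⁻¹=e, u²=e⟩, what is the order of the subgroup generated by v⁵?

|⟨v⁵⟩| equals the order of v⁵. Compute successive powers until reaching e:
  (v⁵)¹ = v⁵, (v⁵)² = e.
The smallest positive k with (v⁵)ᵏ = e is 2, so |⟨v⁵⟩| = 2.

Answer: 2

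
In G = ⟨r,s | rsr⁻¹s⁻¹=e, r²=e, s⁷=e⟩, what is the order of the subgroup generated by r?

|⟨r⟩| equals the order of r. Compute successive powers until reaching e:
  r¹ = r, r² = e.
The smallest positive k with rᵏ = e is 2, so |⟨r⟩| = 2.

Answer: 2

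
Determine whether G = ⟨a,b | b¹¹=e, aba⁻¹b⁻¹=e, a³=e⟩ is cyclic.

|G| = 33. The element ab has order 33 (its powers give 33 distinct elements), so ⟨ab⟩ = G and G is cyclic.

Answer: Yes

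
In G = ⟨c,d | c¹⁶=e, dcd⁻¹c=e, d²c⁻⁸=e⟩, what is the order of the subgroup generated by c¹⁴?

|⟨c¹⁴⟩| equals the order of c¹⁴. Compute successive powers until reaching e:
  (c¹⁴)¹ = c¹⁴, (c¹⁴)² = c¹², (c¹⁴)³ = c¹⁰, (c¹⁴)⁴ = c⁸, (c¹⁴)⁵ = c⁶, (c¹⁴)⁶ = c⁴, (c¹⁴)⁷ = c², (c¹⁴)⁸ = e.
The smallest positive k with (c¹⁴)ᵏ = e is 8, so |⟨c¹⁴⟩| = 8.

Answer: 8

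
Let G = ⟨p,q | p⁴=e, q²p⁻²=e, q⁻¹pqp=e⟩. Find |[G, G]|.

G' = [G, G] is generated by all commutators. The generator-pair commutators are: [p, q] = p².
The subgroup they normally generate is {e, p²}, of order 2.
Check: |G/G'| = 8/2 = 4 is the order of the abelianisation.

Answer: 2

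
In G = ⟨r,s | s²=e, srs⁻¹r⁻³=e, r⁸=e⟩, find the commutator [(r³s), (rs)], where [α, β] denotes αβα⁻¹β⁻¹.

[(r³s), (rs)] = (r³s)·(rs)·(r³s)⁻¹·(rs)⁻¹.
  (r³s) · (rs) = r⁶
  (r⁶) · (r⁷s) = r⁵s
  (r⁵s) · (r⁵s) = r⁴

Answer: r⁴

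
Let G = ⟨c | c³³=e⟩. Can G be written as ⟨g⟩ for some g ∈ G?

|G| = 33. The element c has order 33 (its powers give 33 distinct elements), so ⟨c⟩ = G and G is cyclic.

Answer: Yes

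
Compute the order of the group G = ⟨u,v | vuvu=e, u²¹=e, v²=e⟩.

Enumerate words in the generators, reducing via the relations: the distinct elements are
  {e, u, v, uv, u², u³, u⁴, u⁵, u⁶, u⁷, u⁸, u⁹, u²v, u²⁰, u³v, u¹², u¹³, u¹¹, u¹⁰, u¹⁴, u¹⁵, u¹⁶, u¹⁷, u¹⁸, u¹⁹, u⁴v, u⁵v, u⁶v, u⁷v, u⁸v, u⁹v, u²⁰v, u¹²v, u¹³v, u¹¹v, u¹⁰v, u¹⁴v, u¹⁵v, u¹⁶v, u¹⁷v, u¹⁸v, u¹⁹v}.
No further products give new elements, so |G| = 42.

Answer: 42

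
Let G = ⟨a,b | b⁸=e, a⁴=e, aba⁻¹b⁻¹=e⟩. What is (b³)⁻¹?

The order of (b³) is 8 (smallest k with (b³)ᵏ = e), so (b³)⁻¹ = (b³)⁷ = b⁵.
Check: (b³) · (b⁵) → (b³) · b⁵ = e, giving e as required.

Answer: b⁵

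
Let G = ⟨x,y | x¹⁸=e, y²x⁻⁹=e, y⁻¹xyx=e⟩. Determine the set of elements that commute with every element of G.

An element z ∈ Z(G) iff z commutes with every generator.
For example x⁹ is central: (x⁹)·x = x¹⁰ = x·(x⁹); (x⁹)·y = y⁻¹ = y·(x⁹).
Whereas x ∉ Z(G) since x·y = xy ≠ x⁸y⁻¹ = y·x.
Checking each of the 36 elements this way gives Z(G) = {e, x⁹}, of order 2.

Answer: {e, x⁹}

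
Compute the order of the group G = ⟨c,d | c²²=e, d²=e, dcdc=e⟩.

Enumerate words in the generators, reducing via the relations: the distinct elements are
  {c, d, e, cd, c², c³, c⁴, c⁵, c⁶, c⁷, c⁸, c⁹, c²d, c²¹, c²⁰, c³d, c¹², c¹³, c¹¹, c¹⁰, c¹⁴, c¹⁵, c¹⁶, c¹⁷, c¹⁸, c¹⁹, c⁴d, c⁵d, c⁶d, c⁷d, c⁸d, c⁹d, c²¹d, c²⁰d, c¹²d, c¹³d, c¹¹d, c¹⁰d, c¹⁴d, c¹⁵d, c¹⁶d, c¹⁷d, c¹⁸d, c¹⁹d}.
No further products give new elements, so |G| = 44.

Answer: 44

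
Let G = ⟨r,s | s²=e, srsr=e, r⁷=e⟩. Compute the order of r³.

Compute successive powers until reaching e:
  (r³)¹ = r³, (r³)² = r⁶, (r³)³ = r², (r³)⁴ = r⁵, (r³)⁵ = r, (r³)⁶ = r⁴, (r³)⁷ = e.
The smallest positive k with (r³)ᵏ = e is 7.

Answer: 7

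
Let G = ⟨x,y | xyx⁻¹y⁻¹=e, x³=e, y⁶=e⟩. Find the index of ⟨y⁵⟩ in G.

First find ord(y⁵) by computing successive powers:
  (y⁵)¹ = y⁵, (y⁵)² = y⁴, (y⁵)³ = y³, (y⁵)⁴ = y², (y⁵)⁵ = y, (y⁵)⁶ = e.
So |⟨y⁵⟩| = ord(y⁵) = 6. With |G| = 18, by Lagrange [G : ⟨y⁵⟩] = 18/6 = 3.

Answer: 3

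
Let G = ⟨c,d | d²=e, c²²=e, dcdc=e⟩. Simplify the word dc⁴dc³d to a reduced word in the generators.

Multiply left to right, reducing at each step:
  d · c⁴ = c¹⁸d
  (c¹⁸d) · d = c¹⁸
  (c¹⁸) · c³ = c²¹
  (c²¹) · d = c²¹d

Answer: c²¹d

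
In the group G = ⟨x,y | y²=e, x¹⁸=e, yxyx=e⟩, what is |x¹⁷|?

Compute successive powers until reaching e:
  (x¹⁷)¹ = x¹⁷, (x¹⁷)² = x¹⁶, (x¹⁷)³ = x¹⁵, (x¹⁷)⁴ = x¹⁴, (x¹⁷)⁵ = x¹³, (x¹⁷)⁶ = x¹², (x¹⁷)⁷ = x¹¹, (x¹⁷)⁸ = x¹⁰, (x¹⁷)⁹ = x⁹, (x¹⁷)¹⁰ = x⁸, (x¹⁷)¹¹ = x⁷, (x¹⁷)¹² = x⁶, (x¹⁷)¹³ = x⁵, (x¹⁷)¹⁴ = x⁴, (x¹⁷)¹⁵ = x³, (x¹⁷)¹⁶ = x², (x¹⁷)¹⁷ = x, (x¹⁷)¹⁸ = e.
The smallest positive k with (x¹⁷)ᵏ = e is 18.

Answer: 18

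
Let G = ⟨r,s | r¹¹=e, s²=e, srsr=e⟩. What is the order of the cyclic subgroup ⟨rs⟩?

|⟨rs⟩| equals the order of rs. Compute successive powers until reaching e:
  (rs)¹ = rs, (rs)² = e.
The smallest positive k with (rs)ᵏ = e is 2, so |⟨rs⟩| = 2.

Answer: 2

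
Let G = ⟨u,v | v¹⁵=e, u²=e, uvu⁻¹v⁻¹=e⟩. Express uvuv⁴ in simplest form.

Multiply left to right, reducing at each step:
  u · v = uv
  (uv) · u = v
  v · v⁴ = v⁵

Answer: v⁵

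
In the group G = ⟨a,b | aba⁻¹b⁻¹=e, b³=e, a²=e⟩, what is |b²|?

Compute successive powers until reaching e:
  (b²)¹ = b², (b²)² = b, (b²)³ = e.
The smallest positive k with (b²)ᵏ = e is 3.

Answer: 3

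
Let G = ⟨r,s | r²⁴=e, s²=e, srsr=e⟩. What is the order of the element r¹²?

Compute successive powers until reaching e:
  (r¹²)¹ = r¹², (r¹²)² = e.
The smallest positive k with (r¹²)ᵏ = e is 2.

Answer: 2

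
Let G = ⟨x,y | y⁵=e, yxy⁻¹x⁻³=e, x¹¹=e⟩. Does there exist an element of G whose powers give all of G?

Every cyclic group is abelian. But x·y = xy while y·x = x³y, so x·y ≠ y·x and G is not abelian. Hence G is not cyclic.

Answer: No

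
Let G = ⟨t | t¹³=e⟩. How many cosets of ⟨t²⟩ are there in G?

First find ord(t²) by computing successive powers:
  (t²)¹ = t², (t²)² = t⁴, (t²)³ = t⁶, (t²)⁴ = t⁸, (t²)⁵ = t¹⁰, (t²)⁶ = t¹², (t²)⁷ = t, (t²)⁸ = t³, (t²)⁹ = t⁵, (t²)¹⁰ = t⁷, (t²)¹¹ = t⁹, (t²)¹² = t¹¹, (t²)¹³ = e.
So |⟨t²⟩| = ord(t²) = 13. With |G| = 13, by Lagrange [G : ⟨t²⟩] = 13/13 = 1.

Answer: 1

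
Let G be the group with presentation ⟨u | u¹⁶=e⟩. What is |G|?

G is generated by a single element, so G is cyclic. The relator gives u¹⁶ = e and no smaller power is forced to be e, so the 16 powers {e, u, u², u³, u⁴, u⁵, u⁶, u⁷, u⁸, u⁹, u¹², u¹³, u¹¹, u¹⁰, u¹⁴, u¹⁵} are distinct. Hence |G| = 16.

Answer: 16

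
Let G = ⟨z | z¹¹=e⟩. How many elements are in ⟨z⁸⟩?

|⟨z⁸⟩| equals the order of z⁸. Compute successive powers until reaching e:
  (z⁸)¹ = z⁸, (z⁸)² = z⁵, (z⁸)³ = z², (z⁸)⁴ = z¹⁰, (z⁸)⁵ = z⁷, (z⁸)⁶ = z⁴, (z⁸)⁷ = z, (z⁸)⁸ = z⁹, (z⁸)⁹ = z⁶, (z⁸)¹⁰ = z³, (z⁸)¹¹ = e.
The smallest positive k with (z⁸)ᵏ = e is 11, so |⟨z⁸⟩| = 11.

Answer: 11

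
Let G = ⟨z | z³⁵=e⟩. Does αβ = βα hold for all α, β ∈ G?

G has a single generator, so G is cyclic and hence abelian.

Answer: Yes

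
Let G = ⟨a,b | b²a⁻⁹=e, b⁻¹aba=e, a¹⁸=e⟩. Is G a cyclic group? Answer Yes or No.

Every cyclic group is abelian. But a·b = ab while b·a = a⁸b⁻¹, so a·b ≠ b·a and G is not abelian. Hence G is not cyclic.

Answer: No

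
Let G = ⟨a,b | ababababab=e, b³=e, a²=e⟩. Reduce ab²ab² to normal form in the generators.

Multiply left to right, reducing at each step:
  a · b² = ab²
  (ab²) · a = ab²a
  (ab²a) · b² = ab²ab²

Answer: ab²ab²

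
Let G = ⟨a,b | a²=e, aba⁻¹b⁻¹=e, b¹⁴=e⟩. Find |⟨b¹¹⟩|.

|⟨b¹¹⟩| equals the order of b¹¹. Compute successive powers until reaching e:
  (b¹¹)¹ = b¹¹, (b¹¹)² = b⁸, (b¹¹)³ = b⁵, (b¹¹)⁴ = b², (b¹¹)⁵ = b¹³, (b¹¹)⁶ = b¹⁰, (b¹¹)⁷ = b⁷, (b¹¹)⁸ = b⁴, (b¹¹)⁹ = b, (b¹¹)¹⁰ = b¹², (b¹¹)¹¹ = b⁹, (b¹¹)¹² = b⁶, (b¹¹)¹³ = b³, (b¹¹)¹⁴ = e.
The smallest positive k with (b¹¹)ᵏ = e is 14, so |⟨b¹¹⟩| = 14.

Answer: 14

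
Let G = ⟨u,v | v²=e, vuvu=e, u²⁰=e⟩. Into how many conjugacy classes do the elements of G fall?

The conjugacy classes (representative and size) are:
  [e] (size 1), [u] (size 2), [u¹⁸] (size 2), [u³] (size 2), [u⁴] (size 2), [u¹⁵] (size 2), [u¹⁴] (size 2), [u⁷] (size 2), [u¹²] (size 2), [u¹¹] (size 2), [u¹⁰] (size 1), [u¹⁸v] (size 10), [u⁵v] (size 10).
Class equation: 1 + 2 + 2 + 2 + 2 + 2 + 2 + 2 + 2 + 2 + 1 + 10 + 10 = 40 = |G|. So G has 13 conjugacy classes.

Answer: 13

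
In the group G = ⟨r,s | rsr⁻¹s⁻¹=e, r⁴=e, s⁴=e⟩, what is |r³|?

Compute successive powers until reaching e:
  (r³)¹ = r³, (r³)² = r², (r³)³ = r, (r³)⁴ = e.
The smallest positive k with (r³)ᵏ = e is 4.

Answer: 4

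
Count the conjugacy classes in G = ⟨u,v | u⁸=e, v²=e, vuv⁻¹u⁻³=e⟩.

The conjugacy classes (representative and size) are:
  [e] (size 1), [u³] (size 2), [u²] (size 2), [u⁴] (size 1), [u⁵] (size 2), [u⁴v] (size 4), [uv] (size 4).
Class equation: 1 + 2 + 2 + 1 + 2 + 4 + 4 = 16 = |G|. So G has 7 conjugacy classes.

Answer: 7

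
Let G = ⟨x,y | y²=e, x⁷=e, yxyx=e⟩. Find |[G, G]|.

G' = [G, G] is generated by all commutators. The generator-pair commutators are: [x, y] = x².
The subgroup they normally generate is {e, x, x², x³, x⁴, x⁵, x⁶}, of order 7.
Check: |G/G'| = 14/7 = 2 is the order of the abelianisation.

Answer: 7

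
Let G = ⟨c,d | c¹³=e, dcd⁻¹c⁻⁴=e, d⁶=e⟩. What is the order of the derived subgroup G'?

G' = [G, G] is generated by all commutators. The generator-pair commutators are: [c, d] = c¹⁰.
The subgroup they normally generate is {e, c, c², c³, c⁴, c⁵, c⁶, c⁷, c⁸, c⁹, c¹⁰, c¹¹, c¹²}, of order 13.
Check: |G/G'| = 78/13 = 6 is the order of the abelianisation.

Answer: 13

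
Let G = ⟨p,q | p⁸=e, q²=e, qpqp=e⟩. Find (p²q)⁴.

Compute successive powers of (p²q), reducing at each step:
  (p²q)²: (p²q) · p² = q;   q · q = e
  (p²q)³: e · p² = p²;   (p²) · q = p²q
  (p²q)⁴: (p²q) · p² = q;   q · q = e

Answer: e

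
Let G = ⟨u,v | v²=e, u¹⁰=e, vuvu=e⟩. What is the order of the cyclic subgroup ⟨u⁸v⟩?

|⟨u⁸v⟩| equals the order of u⁸v. Compute successive powers until reaching e:
  (u⁸v)¹ = u⁸v, (u⁸v)² = e.
The smallest positive k with (u⁸v)ᵏ = e is 2, so |⟨u⁸v⟩| = 2.

Answer: 2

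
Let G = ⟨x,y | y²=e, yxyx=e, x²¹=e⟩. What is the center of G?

An element z ∈ Z(G) iff z commutes with every generator.
For example e is central: e·x = x = x·e; e·y = y = y·e.
Whereas x ∉ Z(G) since x·y = xy ≠ x²⁰y = y·x.
Checking each of the 42 elements this way gives Z(G) = {e}, of order 1.

Answer: {e}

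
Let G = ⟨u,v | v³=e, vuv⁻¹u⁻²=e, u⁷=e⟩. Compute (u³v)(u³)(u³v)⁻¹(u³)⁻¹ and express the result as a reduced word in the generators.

[(u³v), (u³)] = (u³v)·(u³)·(u³v)⁻¹·(u³)⁻¹.
  (u³v) · (u³) = u²v
  (u²v) · (u²v²) = u⁶
  (u⁶) · (u⁴) = u³

Answer: u³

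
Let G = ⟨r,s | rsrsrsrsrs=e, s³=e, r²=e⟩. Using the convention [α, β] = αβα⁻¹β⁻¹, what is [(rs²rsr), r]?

[(rs²rsr), r] = (rs²rsr)·r·(rs²rsr)⁻¹·r⁻¹.
  (rs²rsr) · r = rs²rs
  (rs²rs) · (rs²rsr) = rs²rsrs²rsr
  (rs²rsrs²rsr) · r = rs²rsrs²rs

Answer: rs²rsrs²rs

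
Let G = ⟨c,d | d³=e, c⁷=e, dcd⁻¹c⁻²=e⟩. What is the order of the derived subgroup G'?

G' = [G, G] is generated by all commutators. The generator-pair commutators are: [c, d] = c⁶.
The subgroup they normally generate is {e, c, c², c³, c⁴, c⁵, c⁶}, of order 7.
Check: |G/G'| = 21/7 = 3 is the order of the abelianisation.

Answer: 7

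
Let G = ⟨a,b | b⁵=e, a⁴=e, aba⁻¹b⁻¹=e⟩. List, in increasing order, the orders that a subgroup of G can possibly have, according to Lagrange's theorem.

|G| = 20 = 2² · 5. By Lagrange's theorem the order of any subgroup divides 20; the divisors of 20 are 1, 2, 4, 5, 10, 20.

Answer: 1, 2, 4, 5, 10, 20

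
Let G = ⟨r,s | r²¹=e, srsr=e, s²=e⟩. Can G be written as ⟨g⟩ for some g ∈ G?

Every cyclic group is abelian. But r·s = rs while s·r = r²⁰s, so r·s ≠ s·r and G is not abelian. Hence G is not cyclic.

Answer: No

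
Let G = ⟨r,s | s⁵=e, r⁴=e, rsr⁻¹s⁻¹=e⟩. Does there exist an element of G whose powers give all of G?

|G| = 20. The element rs has order 20 (its powers give 20 distinct elements), so ⟨rs⟩ = G and G is cyclic.

Answer: Yes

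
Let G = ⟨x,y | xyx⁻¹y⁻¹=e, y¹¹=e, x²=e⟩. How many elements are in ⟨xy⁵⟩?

|⟨xy⁵⟩| equals the order of xy⁵. Compute successive powers until reaching e:
  (xy⁵)¹ = xy⁵, (xy⁵)² = y¹⁰, (xy⁵)³ = xy⁴, (xy⁵)⁴ = y⁹, (xy⁵)⁵ = xy³, (xy⁵)⁶ = y⁸, (xy⁵)⁷ = xy², (xy⁵)⁸ = y⁷, (xy⁵)⁹ = xy, (xy⁵)¹⁰ = y⁶, (xy⁵)¹¹ = x, (xy⁵)¹² = y⁵, (xy⁵)¹³ = xy¹⁰, (xy⁵)¹⁴ = y⁴, (xy⁵)¹⁵ = xy⁹, (xy⁵)¹⁶ = y³, (xy⁵)¹⁷ = xy⁸, (xy⁵)¹⁸ = y², (xy⁵)¹⁹ = xy⁷, (xy⁵)²⁰ = y, (xy⁵)²¹ = xy⁶, (xy⁵)²² = e.
The smallest positive k with (xy⁵)ᵏ = e is 22, so |⟨xy⁵⟩| = 22.

Answer: 22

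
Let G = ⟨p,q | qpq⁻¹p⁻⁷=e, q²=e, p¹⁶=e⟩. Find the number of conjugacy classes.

The conjugacy classes (representative and size) are:
  [e] (size 1), [p] (size 2), [p¹⁴] (size 2), [p³] (size 2), [p⁴] (size 2), [p¹⁰] (size 2), [p⁸] (size 1), [p⁹] (size 2), [p¹¹] (size 2), [p¹⁰q] (size 8), [pq] (size 8).
Class equation: 1 + 2 + 2 + 2 + 2 + 2 + 1 + 2 + 2 + 8 + 8 = 32 = |G|. So G has 11 conjugacy classes.

Answer: 11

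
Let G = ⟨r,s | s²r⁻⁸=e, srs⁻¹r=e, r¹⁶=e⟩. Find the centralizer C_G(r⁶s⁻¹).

⟨r⁶s⁻¹⟩ ⊆ C_G(r⁶s⁻¹) since powers of r⁶s⁻¹ commute with r⁶s⁻¹; so |C_G(r⁶s⁻¹)| ≥ |⟨r⁶s⁻¹⟩| = 4.
By orbit–stabilizer, |C_G(r⁶s⁻¹)| = |G| / |conj. class of r⁶s⁻¹| = 32 / 8 = 4.
The 4 elements commuting with r⁶s⁻¹ are {e, r⁸, r⁶s, r⁶s⁻¹}.

Answer: {e, r⁸, r⁶s, r⁶s⁻¹}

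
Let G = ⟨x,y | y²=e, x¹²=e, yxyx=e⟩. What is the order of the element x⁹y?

Compute successive powers until reaching e:
  (x⁹y)¹ = x⁹y, (x⁹y)² = e.
The smallest positive k with (x⁹y)ᵏ = e is 2.

Answer: 2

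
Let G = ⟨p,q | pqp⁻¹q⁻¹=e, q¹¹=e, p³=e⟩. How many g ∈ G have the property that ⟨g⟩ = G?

G is cyclic of order 33. An element generates G iff its order is 33, and a cyclic group of order 33 has exactly φ(33) = 20 such elements.

Answer: 20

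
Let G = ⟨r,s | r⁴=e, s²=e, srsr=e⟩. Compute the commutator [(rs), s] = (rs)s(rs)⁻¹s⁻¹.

[(rs), s] = (rs)·s·(rs)⁻¹·s⁻¹.
  (rs) · s = r
  r · (rs) = r²s
  (r²s) · s = r²

Answer: r²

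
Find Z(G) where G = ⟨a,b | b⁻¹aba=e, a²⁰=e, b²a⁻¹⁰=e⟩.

An element z ∈ Z(G) iff z commutes with every generator.
For example a¹⁰ is central: (a¹⁰)·a = a¹¹ = a·(a¹⁰); (a¹⁰)·b = b⁻¹ = b·(a¹⁰).
Whereas a ∉ Z(G) since a·b = ab ≠ a⁹b⁻¹ = b·a.
Checking each of the 40 elements this way gives Z(G) = {e, a¹⁰}, of order 2.

Answer: {e, a¹⁰}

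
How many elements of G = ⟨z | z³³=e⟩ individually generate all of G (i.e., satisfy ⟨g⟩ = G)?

G is cyclic of order 33. An element generates G iff its order is 33, and a cyclic group of order 33 has exactly φ(33) = 20 such elements.

Answer: 20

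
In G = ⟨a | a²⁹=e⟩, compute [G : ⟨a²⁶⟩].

First find ord(a²⁶) by computing successive powers:
  (a²⁶)¹ = a²⁶, (a²⁶)² = a²³, (a²⁶)³ = a²⁰, (a²⁶)⁴ = a¹⁷, (a²⁶)⁵ = a¹⁴, (a²⁶)⁶ = a¹¹, (a²⁶)⁷ = a⁸, (a²⁶)⁸ = a⁵, (a²⁶)⁹ = a², (a²⁶)¹⁰ = a²⁸, (a²⁶)¹¹ = a²⁵, (a²⁶)¹² = a²², (a²⁶)¹³ = a¹⁹, (a²⁶)¹⁴ = a¹⁶, (a²⁶)¹⁵ = a¹³, (a²⁶)¹⁶ = a¹⁰, (a²⁶)¹⁷ = a⁷, (a²⁶)¹⁸ = a⁴, (a²⁶)¹⁹ = a, (a²⁶)²⁰ = a²⁷, (a²⁶)²¹ = a²⁴, (a²⁶)²² = a²¹, (a²⁶)²³ = a¹⁸, (a²⁶)²⁴ = a¹⁵, (a²⁶)²⁵ = a¹², (a²⁶)²⁶ = a⁹, (a²⁶)²⁷ = a⁶, (a²⁶)²⁸ = a³, (a²⁶)²⁹ = e.
So |⟨a²⁶⟩| = ord(a²⁶) = 29. With |G| = 29, by Lagrange [G : ⟨a²⁶⟩] = 29/29 = 1.

Answer: 1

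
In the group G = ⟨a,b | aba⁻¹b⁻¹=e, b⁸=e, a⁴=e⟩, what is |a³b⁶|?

Compute successive powers until reaching e:
  (a³b⁶)¹ = a³b⁶, (a³b⁶)² = a²b⁴, (a³b⁶)³ = ab², (a³b⁶)⁴ = e.
The smallest positive k with (a³b⁶)ᵏ = e is 4.

Answer: 4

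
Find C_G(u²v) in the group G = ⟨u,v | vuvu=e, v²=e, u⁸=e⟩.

⟨u²v⟩ ⊆ C_G(u²v) since powers of u²v commute with u²v; so |C_G(u²v)| ≥ |⟨u²v⟩| = 2.
By orbit–stabilizer, |C_G(u²v)| = |G| / |conj. class of u²v| = 16 / 4 = 4.
The 4 elements commuting with u²v are {e, u⁴, u²v, u⁶v}.

Answer: {e, u⁴, u²v, u⁶v}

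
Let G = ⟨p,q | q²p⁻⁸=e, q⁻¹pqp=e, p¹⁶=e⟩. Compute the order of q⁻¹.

Compute successive powers until reaching e:
  (q⁻¹)¹ = q⁻¹, (q⁻¹)² = p⁸, (q⁻¹)³ = q, (q⁻¹)⁴ = e.
The smallest positive k with (q⁻¹)ᵏ = e is 4.

Answer: 4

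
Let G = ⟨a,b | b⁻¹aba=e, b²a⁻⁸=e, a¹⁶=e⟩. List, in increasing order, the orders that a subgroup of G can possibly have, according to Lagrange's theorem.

|G| = 32 = 2⁵. By Lagrange's theorem the order of any subgroup divides 32; the divisors of 32 are 1, 2, 4, 8, 16, 32.

Answer: 1, 2, 4, 8, 16, 32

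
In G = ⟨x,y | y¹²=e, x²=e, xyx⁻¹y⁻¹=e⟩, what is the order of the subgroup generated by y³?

|⟨y³⟩| equals the order of y³. Compute successive powers until reaching e:
  (y³)¹ = y³, (y³)² = y⁶, (y³)³ = y⁹, (y³)⁴ = e.
The smallest positive k with (y³)ᵏ = e is 4, so |⟨y³⟩| = 4.

Answer: 4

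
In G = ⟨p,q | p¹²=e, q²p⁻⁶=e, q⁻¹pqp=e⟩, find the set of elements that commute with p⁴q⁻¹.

⟨p⁴q⁻¹⟩ ⊆ C_G(p⁴q⁻¹) since powers of p⁴q⁻¹ commute with p⁴q⁻¹; so |C_G(p⁴q⁻¹)| ≥ |⟨p⁴q⁻¹⟩| = 4.
By orbit–stabilizer, |C_G(p⁴q⁻¹)| = |G| / |conj. class of p⁴q⁻¹| = 24 / 6 = 4.
The 4 elements commuting with p⁴q⁻¹ are {e, p⁶, p⁴q, p⁴q⁻¹}.

Answer: {e, p⁶, p⁴q, p⁴q⁻¹}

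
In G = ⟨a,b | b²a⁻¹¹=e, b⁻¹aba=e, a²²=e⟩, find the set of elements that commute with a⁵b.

⟨a⁵b⟩ ⊆ C_G(a⁵b) since powers of a⁵b commute with a⁵b; so |C_G(a⁵b)| ≥ |⟨a⁵b⟩| = 4.
By orbit–stabilizer, |C_G(a⁵b)| = |G| / |conj. class of a⁵b| = 44 / 11 = 4.
The 4 elements commuting with a⁵b are {e, a¹¹, a⁵b, a⁵b⁻¹}.

Answer: {e, a¹¹, a⁵b, a⁵b⁻¹}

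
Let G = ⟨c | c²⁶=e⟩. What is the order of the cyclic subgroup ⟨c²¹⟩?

|⟨c²¹⟩| equals the order of c²¹. Compute successive powers until reaching e:
  (c²¹)¹ = c²¹, (c²¹)² = c¹⁶, (c²¹)³ = c¹¹, (c²¹)⁴ = c⁶, (c²¹)⁵ = c, (c²¹)⁶ = c²², (c²¹)⁷ = c¹⁷, (c²¹)⁸ = c¹², (c²¹)⁹ = c⁷, (c²¹)¹⁰ = c², (c²¹)¹¹ = c²³, (c²¹)¹² = c¹⁸, (c²¹)¹³ = c¹³, (c²¹)¹⁴ = c⁸, (c²¹)¹⁵ = c³, (c²¹)¹⁶ = c²⁴, (c²¹)¹⁷ = c¹⁹, (c²¹)¹⁸ = c¹⁴, (c²¹)¹⁹ = c⁹, (c²¹)²⁰ = c⁴, (c²¹)²¹ = c²⁵, (c²¹)²² = c²⁰, (c²¹)²³ = c¹⁵, (c²¹)²⁴ = c¹⁰, (c²¹)²⁵ = c⁵, (c²¹)²⁶ = e.
The smallest positive k with (c²¹)ᵏ = e is 26, so |⟨c²¹⟩| = 26.

Answer: 26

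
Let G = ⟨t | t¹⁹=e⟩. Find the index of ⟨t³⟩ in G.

First find ord(t³) by computing successive powers:
  (t³)¹ = t³, (t³)² = t⁶, (t³)³ = t⁹, (t³)⁴ = t¹², (t³)⁵ = t¹⁵, (t³)⁶ = t¹⁸, (t³)⁷ = t², (t³)⁸ = t⁵, (t³)⁹ = t⁸, (t³)¹⁰ = t¹¹, (t³)¹¹ = t¹⁴, (t³)¹² = t¹⁷, (t³)¹³ = t, (t³)¹⁴ = t⁴, (t³)¹⁵ = t⁷, (t³)¹⁶ = t¹⁰, (t³)¹⁷ = t¹³, (t³)¹⁸ = t¹⁶, (t³)¹⁹ = e.
So |⟨t³⟩| = ord(t³) = 19. With |G| = 19, by Lagrange [G : ⟨t³⟩] = 19/19 = 1.

Answer: 1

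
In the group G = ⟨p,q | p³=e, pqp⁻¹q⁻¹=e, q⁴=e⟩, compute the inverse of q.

The order of q is 4 (smallest k with qᵏ = e), so q⁻¹ = q³ = q³.
Check: q · (q³) → q · q³ = e, giving e as required.

Answer: q³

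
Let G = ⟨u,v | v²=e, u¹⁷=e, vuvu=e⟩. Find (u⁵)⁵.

Compute successive powers of (u⁵), reducing at each step:
  (u⁵)²: (u⁵) · u⁵ = u¹⁰
  (u⁵)³: (u¹⁰) · u⁵ = u¹⁵
  (u⁵)⁴: (u¹⁵) · u⁵ = u³
  (u⁵)⁵: (u³) · u⁵ = u⁸

Answer: u⁸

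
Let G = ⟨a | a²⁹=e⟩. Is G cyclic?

|G| = 29. The element a has order 29 (its powers give 29 distinct elements), so ⟨a⟩ = G and G is cyclic.

Answer: Yes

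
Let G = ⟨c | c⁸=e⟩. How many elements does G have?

G is generated by a single element, so G is cyclic. The relator gives c⁸ = e and no smaller power is forced to be e, so the 8 powers {c, e, c², c³, c⁴, c⁵, c⁶, c⁷} are distinct. Hence |G| = 8.

Answer: 8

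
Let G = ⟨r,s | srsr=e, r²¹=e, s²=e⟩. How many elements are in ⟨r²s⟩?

|⟨r²s⟩| equals the order of r²s. Compute successive powers until reaching e:
  (r²s)¹ = r²s, (r²s)² = e.
The smallest positive k with (r²s)ᵏ = e is 2, so |⟨r²s⟩| = 2.

Answer: 2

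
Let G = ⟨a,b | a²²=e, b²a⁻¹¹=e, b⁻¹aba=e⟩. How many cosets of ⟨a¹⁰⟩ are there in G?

First find ord(a¹⁰) by computing successive powers:
  (a¹⁰)¹ = a¹⁰, (a¹⁰)² = a²⁰, (a¹⁰)³ = a⁸, (a¹⁰)⁴ = a¹⁸, (a¹⁰)⁵ = a⁶, (a¹⁰)⁶ = a¹⁶, (a¹⁰)⁷ = a⁴, (a¹⁰)⁸ = a¹⁴, (a¹⁰)⁹ = a², (a¹⁰)¹⁰ = a¹², (a¹⁰)¹¹ = e.
So |⟨a¹⁰⟩| = ord(a¹⁰) = 11. With |G| = 44, by Lagrange [G : ⟨a¹⁰⟩] = 44/11 = 4.

Answer: 4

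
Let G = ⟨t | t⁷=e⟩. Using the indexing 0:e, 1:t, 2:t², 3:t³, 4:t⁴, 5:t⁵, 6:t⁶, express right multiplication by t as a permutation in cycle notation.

(0 1 2 3 4 5 6)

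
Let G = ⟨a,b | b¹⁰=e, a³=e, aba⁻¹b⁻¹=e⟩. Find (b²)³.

Compute successive powers of (b²), reducing at each step:
  (b²)²: (b²) · b² = b⁴
  (b²)³: (b⁴) · b² = b⁶

Answer: b⁶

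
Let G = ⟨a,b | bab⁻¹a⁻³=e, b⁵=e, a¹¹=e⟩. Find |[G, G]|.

G' = [G, G] is generated by all commutators. The generator-pair commutators are: [a, b] = a⁹.
The subgroup they normally generate is {e, a, a², a³, a⁴, a⁵, a⁶, a⁷, a⁸, a⁹, a¹⁰}, of order 11.
Check: |G/G'| = 55/11 = 5 is the order of the abelianisation.

Answer: 11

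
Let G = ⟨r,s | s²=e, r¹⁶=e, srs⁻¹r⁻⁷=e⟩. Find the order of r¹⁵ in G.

Compute successive powers until reaching e:
  (r¹⁵)¹ = r¹⁵, (r¹⁵)² = r¹⁴, (r¹⁵)³ = r¹³, (r¹⁵)⁴ = r¹², (r¹⁵)⁵ = r¹¹, (r¹⁵)⁶ = r¹⁰, (r¹⁵)⁷ = r⁹, (r¹⁵)⁸ = r⁸, (r¹⁵)⁹ = r⁷, (r¹⁵)¹⁰ = r⁶, (r¹⁵)¹¹ = r⁵, (r¹⁵)¹² = r⁴, (r¹⁵)¹³ = r³, (r¹⁵)¹⁴ = r², (r¹⁵)¹⁵ = r, (r¹⁵)¹⁶ = e.
The smallest positive k with (r¹⁵)ᵏ = e is 16.

Answer: 16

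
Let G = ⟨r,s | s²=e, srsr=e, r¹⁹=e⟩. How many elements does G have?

Enumerate words in the generators, reducing via the relations: the distinct elements are
  {e, r, s, rs, r², r³, r⁴, r⁵, r⁶, r⁷, r⁸, r⁹, r²s, r³s, r¹², r¹³, r¹¹, r¹⁰, r¹⁴, r¹⁵, r¹⁶, r¹⁷, r¹⁸, r⁴s, r⁵s, r⁶s, r⁷s, r⁸s, r⁹s, r¹²s, r¹³s, r¹¹s, r¹⁰s, r¹⁴s, r¹⁵s, r¹⁶s, r¹⁷s, r¹⁸s}.
No further products give new elements, so |G| = 38.

Answer: 38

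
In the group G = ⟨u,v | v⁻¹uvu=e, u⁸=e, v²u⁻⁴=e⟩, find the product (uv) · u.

Compute (uv) · u by multiplying left to right and reducing via the relations at each step:
  (uv) · u = v

Answer: v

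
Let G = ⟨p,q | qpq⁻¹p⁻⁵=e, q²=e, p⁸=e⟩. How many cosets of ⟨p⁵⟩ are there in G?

First find ord(p⁵) by computing successive powers:
  (p⁵)¹ = p⁵, (p⁵)² = p², (p⁵)³ = p⁷, (p⁵)⁴ = p⁴, (p⁵)⁵ = p, (p⁵)⁶ = p⁶, (p⁵)⁷ = p³, (p⁵)⁸ = e.
So |⟨p⁵⟩| = ord(p⁵) = 8. With |G| = 16, by Lagrange [G : ⟨p⁵⟩] = 16/8 = 2.

Answer: 2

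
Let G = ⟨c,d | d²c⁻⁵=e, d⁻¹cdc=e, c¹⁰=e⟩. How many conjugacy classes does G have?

The conjugacy classes (representative and size) are:
  [e] (size 1), [c] (size 2), [c⁸] (size 2), [c⁷] (size 2), [c⁴] (size 2), [c⁵] (size 1), [c⁴d] (size 5), [c²d⁻¹] (size 5).
Class equation: 1 + 2 + 2 + 2 + 2 + 1 + 5 + 5 = 20 = |G|. So G has 8 conjugacy classes.

Answer: 8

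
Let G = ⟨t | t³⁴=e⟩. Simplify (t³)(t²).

Compute (t³) · (t²) by multiplying left to right and reducing via the relations at each step:
  (t³) · t² = t⁵

Answer: t⁵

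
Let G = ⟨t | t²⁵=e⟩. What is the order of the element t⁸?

Compute successive powers until reaching e:
  (t⁸)¹ = t⁸, (t⁸)² = t¹⁶, (t⁸)³ = t²⁴, (t⁸)⁴ = t⁷, (t⁸)⁵ = t¹⁵, (t⁸)⁶ = t²³, (t⁸)⁷ = t⁶, (t⁸)⁸ = t¹⁴, (t⁸)⁹ = t²², (t⁸)¹⁰ = t⁵, (t⁸)¹¹ = t¹³, (t⁸)¹² = t²¹, (t⁸)¹³ = t⁴, (t⁸)¹⁴ = t¹², (t⁸)¹⁵ = t²⁰, (t⁸)¹⁶ = t³, (t⁸)¹⁷ = t¹¹, (t⁸)¹⁸ = t¹⁹, (t⁸)¹⁹ = t², (t⁸)²⁰ = t¹⁰, (t⁸)²¹ = t¹⁸, (t⁸)²² = t, (t⁸)²³ = t⁹, (t⁸)²⁴ = t¹⁷, (t⁸)²⁵ = e.
The smallest positive k with (t⁸)ᵏ = e is 25.

Answer: 25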